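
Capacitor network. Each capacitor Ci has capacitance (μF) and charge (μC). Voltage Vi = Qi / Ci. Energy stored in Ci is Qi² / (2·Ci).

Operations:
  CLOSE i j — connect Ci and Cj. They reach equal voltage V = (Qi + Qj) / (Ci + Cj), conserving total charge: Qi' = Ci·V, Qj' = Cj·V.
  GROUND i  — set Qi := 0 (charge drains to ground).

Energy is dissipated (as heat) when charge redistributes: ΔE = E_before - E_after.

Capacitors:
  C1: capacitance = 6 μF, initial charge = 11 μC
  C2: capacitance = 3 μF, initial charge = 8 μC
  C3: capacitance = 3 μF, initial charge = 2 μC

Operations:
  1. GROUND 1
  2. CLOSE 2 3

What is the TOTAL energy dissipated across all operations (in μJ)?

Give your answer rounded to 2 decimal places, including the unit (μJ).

Answer: 13.08 μJ

Derivation:
Initial: C1(6μF, Q=11μC, V=1.83V), C2(3μF, Q=8μC, V=2.67V), C3(3μF, Q=2μC, V=0.67V)
Op 1: GROUND 1: Q1=0; energy lost=10.083
Op 2: CLOSE 2-3: Q_total=10.00, C_total=6.00, V=1.67; Q2=5.00, Q3=5.00; dissipated=3.000
Total dissipated: 13.083 μJ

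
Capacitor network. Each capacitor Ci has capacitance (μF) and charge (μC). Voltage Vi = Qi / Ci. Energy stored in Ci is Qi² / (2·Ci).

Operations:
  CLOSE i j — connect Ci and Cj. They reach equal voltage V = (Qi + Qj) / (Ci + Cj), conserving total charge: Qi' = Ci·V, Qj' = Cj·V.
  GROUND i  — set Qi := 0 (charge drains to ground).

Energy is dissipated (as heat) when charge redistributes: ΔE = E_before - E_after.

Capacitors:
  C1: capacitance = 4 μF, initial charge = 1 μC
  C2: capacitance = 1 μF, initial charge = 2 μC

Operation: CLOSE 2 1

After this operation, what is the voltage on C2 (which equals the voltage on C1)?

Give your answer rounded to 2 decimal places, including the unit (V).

Answer: 0.60 V

Derivation:
Initial: C1(4μF, Q=1μC, V=0.25V), C2(1μF, Q=2μC, V=2.00V)
Op 1: CLOSE 2-1: Q_total=3.00, C_total=5.00, V=0.60; Q2=0.60, Q1=2.40; dissipated=1.225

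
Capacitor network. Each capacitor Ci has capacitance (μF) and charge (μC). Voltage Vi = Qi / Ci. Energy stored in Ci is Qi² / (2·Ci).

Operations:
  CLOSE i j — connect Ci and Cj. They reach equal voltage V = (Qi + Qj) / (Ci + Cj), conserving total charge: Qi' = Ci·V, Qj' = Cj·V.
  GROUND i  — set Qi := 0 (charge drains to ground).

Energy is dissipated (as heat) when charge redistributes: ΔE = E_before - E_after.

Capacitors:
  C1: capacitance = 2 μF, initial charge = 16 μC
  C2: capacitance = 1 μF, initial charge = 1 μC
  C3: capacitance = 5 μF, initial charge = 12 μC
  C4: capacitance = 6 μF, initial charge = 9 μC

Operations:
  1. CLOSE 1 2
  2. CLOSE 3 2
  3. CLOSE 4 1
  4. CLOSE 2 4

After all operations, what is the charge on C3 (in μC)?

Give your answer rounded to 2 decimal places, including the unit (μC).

Initial: C1(2μF, Q=16μC, V=8.00V), C2(1μF, Q=1μC, V=1.00V), C3(5μF, Q=12μC, V=2.40V), C4(6μF, Q=9μC, V=1.50V)
Op 1: CLOSE 1-2: Q_total=17.00, C_total=3.00, V=5.67; Q1=11.33, Q2=5.67; dissipated=16.333
Op 2: CLOSE 3-2: Q_total=17.67, C_total=6.00, V=2.94; Q3=14.72, Q2=2.94; dissipated=4.446
Op 3: CLOSE 4-1: Q_total=20.33, C_total=8.00, V=2.54; Q4=15.25, Q1=5.08; dissipated=13.021
Op 4: CLOSE 2-4: Q_total=18.19, C_total=7.00, V=2.60; Q2=2.60, Q4=15.60; dissipated=0.070
Final charges: Q1=5.08, Q2=2.60, Q3=14.72, Q4=15.60

Answer: 14.72 μC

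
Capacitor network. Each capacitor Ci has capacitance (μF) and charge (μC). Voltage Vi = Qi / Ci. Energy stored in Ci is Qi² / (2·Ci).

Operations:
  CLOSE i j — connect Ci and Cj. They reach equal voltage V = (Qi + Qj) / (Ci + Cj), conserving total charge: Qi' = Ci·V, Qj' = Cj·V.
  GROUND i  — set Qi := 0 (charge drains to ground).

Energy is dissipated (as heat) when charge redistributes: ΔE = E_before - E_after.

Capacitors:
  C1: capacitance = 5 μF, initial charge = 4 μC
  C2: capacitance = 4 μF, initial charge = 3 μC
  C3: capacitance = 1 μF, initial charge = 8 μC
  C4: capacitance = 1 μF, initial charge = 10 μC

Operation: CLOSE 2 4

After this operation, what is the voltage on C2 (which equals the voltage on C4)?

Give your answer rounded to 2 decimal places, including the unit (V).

Answer: 2.60 V

Derivation:
Initial: C1(5μF, Q=4μC, V=0.80V), C2(4μF, Q=3μC, V=0.75V), C3(1μF, Q=8μC, V=8.00V), C4(1μF, Q=10μC, V=10.00V)
Op 1: CLOSE 2-4: Q_total=13.00, C_total=5.00, V=2.60; Q2=10.40, Q4=2.60; dissipated=34.225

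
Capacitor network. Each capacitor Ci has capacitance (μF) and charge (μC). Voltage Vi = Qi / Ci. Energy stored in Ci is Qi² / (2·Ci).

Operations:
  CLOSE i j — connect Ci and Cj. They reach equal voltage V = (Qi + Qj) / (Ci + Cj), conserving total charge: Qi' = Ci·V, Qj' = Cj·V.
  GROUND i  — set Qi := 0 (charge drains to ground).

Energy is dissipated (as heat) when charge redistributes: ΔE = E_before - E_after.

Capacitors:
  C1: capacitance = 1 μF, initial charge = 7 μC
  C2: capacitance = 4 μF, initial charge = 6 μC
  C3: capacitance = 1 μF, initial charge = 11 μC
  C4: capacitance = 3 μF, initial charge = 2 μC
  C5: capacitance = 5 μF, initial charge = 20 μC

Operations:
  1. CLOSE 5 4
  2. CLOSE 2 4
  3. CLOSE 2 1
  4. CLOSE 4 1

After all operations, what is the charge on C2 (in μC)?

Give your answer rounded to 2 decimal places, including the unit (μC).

Answer: 12.11 μC

Derivation:
Initial: C1(1μF, Q=7μC, V=7.00V), C2(4μF, Q=6μC, V=1.50V), C3(1μF, Q=11μC, V=11.00V), C4(3μF, Q=2μC, V=0.67V), C5(5μF, Q=20μC, V=4.00V)
Op 1: CLOSE 5-4: Q_total=22.00, C_total=8.00, V=2.75; Q5=13.75, Q4=8.25; dissipated=10.417
Op 2: CLOSE 2-4: Q_total=14.25, C_total=7.00, V=2.04; Q2=8.14, Q4=6.11; dissipated=1.339
Op 3: CLOSE 2-1: Q_total=15.14, C_total=5.00, V=3.03; Q2=12.11, Q1=3.03; dissipated=9.858
Op 4: CLOSE 4-1: Q_total=9.14, C_total=4.00, V=2.28; Q4=6.85, Q1=2.28; dissipated=0.370
Final charges: Q1=2.28, Q2=12.11, Q3=11.00, Q4=6.85, Q5=13.75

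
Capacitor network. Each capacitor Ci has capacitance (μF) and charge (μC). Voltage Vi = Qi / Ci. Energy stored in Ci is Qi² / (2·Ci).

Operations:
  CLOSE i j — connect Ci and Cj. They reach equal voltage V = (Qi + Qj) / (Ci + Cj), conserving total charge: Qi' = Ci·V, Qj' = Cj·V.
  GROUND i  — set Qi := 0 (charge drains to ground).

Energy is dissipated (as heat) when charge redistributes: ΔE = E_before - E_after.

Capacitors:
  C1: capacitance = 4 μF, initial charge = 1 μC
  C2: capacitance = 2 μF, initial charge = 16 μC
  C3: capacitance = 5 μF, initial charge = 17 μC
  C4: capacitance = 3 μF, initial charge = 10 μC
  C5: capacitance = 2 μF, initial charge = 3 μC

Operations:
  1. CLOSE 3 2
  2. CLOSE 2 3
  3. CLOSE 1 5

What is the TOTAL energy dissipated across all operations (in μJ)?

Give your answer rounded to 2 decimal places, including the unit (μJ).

Initial: C1(4μF, Q=1μC, V=0.25V), C2(2μF, Q=16μC, V=8.00V), C3(5μF, Q=17μC, V=3.40V), C4(3μF, Q=10μC, V=3.33V), C5(2μF, Q=3μC, V=1.50V)
Op 1: CLOSE 3-2: Q_total=33.00, C_total=7.00, V=4.71; Q3=23.57, Q2=9.43; dissipated=15.114
Op 2: CLOSE 2-3: Q_total=33.00, C_total=7.00, V=4.71; Q2=9.43, Q3=23.57; dissipated=0.000
Op 3: CLOSE 1-5: Q_total=4.00, C_total=6.00, V=0.67; Q1=2.67, Q5=1.33; dissipated=1.042
Total dissipated: 16.156 μJ

Answer: 16.16 μJ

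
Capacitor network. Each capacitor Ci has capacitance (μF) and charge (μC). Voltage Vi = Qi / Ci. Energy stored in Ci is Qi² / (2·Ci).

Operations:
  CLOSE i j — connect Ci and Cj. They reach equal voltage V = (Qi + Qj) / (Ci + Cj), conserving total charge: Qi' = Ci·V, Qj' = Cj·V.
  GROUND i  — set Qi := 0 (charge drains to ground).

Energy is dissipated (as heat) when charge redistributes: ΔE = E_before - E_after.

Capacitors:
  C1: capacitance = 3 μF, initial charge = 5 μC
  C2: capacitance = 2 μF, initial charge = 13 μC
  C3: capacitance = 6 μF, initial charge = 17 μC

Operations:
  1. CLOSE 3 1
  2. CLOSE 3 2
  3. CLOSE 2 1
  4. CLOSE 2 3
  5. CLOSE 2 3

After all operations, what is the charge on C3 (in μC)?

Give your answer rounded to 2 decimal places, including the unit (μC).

Initial: C1(3μF, Q=5μC, V=1.67V), C2(2μF, Q=13μC, V=6.50V), C3(6μF, Q=17μC, V=2.83V)
Op 1: CLOSE 3-1: Q_total=22.00, C_total=9.00, V=2.44; Q3=14.67, Q1=7.33; dissipated=1.361
Op 2: CLOSE 3-2: Q_total=27.67, C_total=8.00, V=3.46; Q3=20.75, Q2=6.92; dissipated=12.336
Op 3: CLOSE 2-1: Q_total=14.25, C_total=5.00, V=2.85; Q2=5.70, Q1=8.55; dissipated=0.617
Op 4: CLOSE 2-3: Q_total=26.45, C_total=8.00, V=3.31; Q2=6.61, Q3=19.84; dissipated=0.278
Op 5: CLOSE 2-3: Q_total=26.45, C_total=8.00, V=3.31; Q2=6.61, Q3=19.84; dissipated=0.000
Final charges: Q1=8.55, Q2=6.61, Q3=19.84

Answer: 19.84 μC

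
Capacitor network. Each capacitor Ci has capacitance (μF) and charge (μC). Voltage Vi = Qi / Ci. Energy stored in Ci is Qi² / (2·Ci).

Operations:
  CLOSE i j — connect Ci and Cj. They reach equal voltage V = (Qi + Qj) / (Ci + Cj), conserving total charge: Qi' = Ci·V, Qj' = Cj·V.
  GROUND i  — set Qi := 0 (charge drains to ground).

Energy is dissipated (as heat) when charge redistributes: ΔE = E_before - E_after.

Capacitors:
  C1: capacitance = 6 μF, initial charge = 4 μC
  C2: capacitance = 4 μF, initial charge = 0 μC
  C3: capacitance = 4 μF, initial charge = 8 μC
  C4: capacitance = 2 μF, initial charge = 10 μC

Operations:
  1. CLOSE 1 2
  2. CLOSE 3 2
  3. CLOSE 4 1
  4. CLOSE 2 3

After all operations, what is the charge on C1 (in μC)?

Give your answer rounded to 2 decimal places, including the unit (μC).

Answer: 9.30 μC

Derivation:
Initial: C1(6μF, Q=4μC, V=0.67V), C2(4μF, Q=0μC, V=0.00V), C3(4μF, Q=8μC, V=2.00V), C4(2μF, Q=10μC, V=5.00V)
Op 1: CLOSE 1-2: Q_total=4.00, C_total=10.00, V=0.40; Q1=2.40, Q2=1.60; dissipated=0.533
Op 2: CLOSE 3-2: Q_total=9.60, C_total=8.00, V=1.20; Q3=4.80, Q2=4.80; dissipated=2.560
Op 3: CLOSE 4-1: Q_total=12.40, C_total=8.00, V=1.55; Q4=3.10, Q1=9.30; dissipated=15.870
Op 4: CLOSE 2-3: Q_total=9.60, C_total=8.00, V=1.20; Q2=4.80, Q3=4.80; dissipated=0.000
Final charges: Q1=9.30, Q2=4.80, Q3=4.80, Q4=3.10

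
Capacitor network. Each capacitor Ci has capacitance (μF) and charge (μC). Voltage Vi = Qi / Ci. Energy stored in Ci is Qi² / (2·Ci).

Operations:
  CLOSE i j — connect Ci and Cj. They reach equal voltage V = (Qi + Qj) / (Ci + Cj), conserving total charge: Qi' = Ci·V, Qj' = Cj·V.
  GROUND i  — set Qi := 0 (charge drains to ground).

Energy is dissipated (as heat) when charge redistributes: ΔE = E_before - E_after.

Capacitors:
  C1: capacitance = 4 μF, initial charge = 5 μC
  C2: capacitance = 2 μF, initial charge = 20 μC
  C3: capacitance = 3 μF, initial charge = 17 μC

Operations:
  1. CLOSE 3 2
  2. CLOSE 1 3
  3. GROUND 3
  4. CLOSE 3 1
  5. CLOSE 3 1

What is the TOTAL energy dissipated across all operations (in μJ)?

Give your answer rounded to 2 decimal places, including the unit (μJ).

Answer: 79.28 μJ

Derivation:
Initial: C1(4μF, Q=5μC, V=1.25V), C2(2μF, Q=20μC, V=10.00V), C3(3μF, Q=17μC, V=5.67V)
Op 1: CLOSE 3-2: Q_total=37.00, C_total=5.00, V=7.40; Q3=22.20, Q2=14.80; dissipated=11.267
Op 2: CLOSE 1-3: Q_total=27.20, C_total=7.00, V=3.89; Q1=15.54, Q3=11.66; dissipated=32.419
Op 3: GROUND 3: Q3=0; energy lost=22.648
Op 4: CLOSE 3-1: Q_total=15.54, C_total=7.00, V=2.22; Q3=6.66, Q1=8.88; dissipated=12.942
Op 5: CLOSE 3-1: Q_total=15.54, C_total=7.00, V=2.22; Q3=6.66, Q1=8.88; dissipated=0.000
Total dissipated: 79.276 μJ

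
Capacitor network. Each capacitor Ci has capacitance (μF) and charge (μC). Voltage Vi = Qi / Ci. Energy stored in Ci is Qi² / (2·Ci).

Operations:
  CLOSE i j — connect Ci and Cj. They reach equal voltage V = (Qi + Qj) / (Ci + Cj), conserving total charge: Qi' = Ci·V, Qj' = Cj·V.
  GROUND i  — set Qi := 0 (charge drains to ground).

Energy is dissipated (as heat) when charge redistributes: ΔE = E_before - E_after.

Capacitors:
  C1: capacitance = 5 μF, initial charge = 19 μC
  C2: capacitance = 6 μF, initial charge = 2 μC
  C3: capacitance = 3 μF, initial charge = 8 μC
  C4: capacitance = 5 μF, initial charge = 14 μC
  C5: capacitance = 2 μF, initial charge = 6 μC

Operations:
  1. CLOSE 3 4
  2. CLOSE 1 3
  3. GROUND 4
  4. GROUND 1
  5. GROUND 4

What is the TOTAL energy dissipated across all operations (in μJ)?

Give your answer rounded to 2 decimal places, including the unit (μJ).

Answer: 48.96 μJ

Derivation:
Initial: C1(5μF, Q=19μC, V=3.80V), C2(6μF, Q=2μC, V=0.33V), C3(3μF, Q=8μC, V=2.67V), C4(5μF, Q=14μC, V=2.80V), C5(2μF, Q=6μC, V=3.00V)
Op 1: CLOSE 3-4: Q_total=22.00, C_total=8.00, V=2.75; Q3=8.25, Q4=13.75; dissipated=0.017
Op 2: CLOSE 1-3: Q_total=27.25, C_total=8.00, V=3.41; Q1=17.03, Q3=10.22; dissipated=1.034
Op 3: GROUND 4: Q4=0; energy lost=18.906
Op 4: GROUND 1: Q1=0; energy lost=29.006
Op 5: GROUND 4: Q4=0; energy lost=0.000
Total dissipated: 48.963 μJ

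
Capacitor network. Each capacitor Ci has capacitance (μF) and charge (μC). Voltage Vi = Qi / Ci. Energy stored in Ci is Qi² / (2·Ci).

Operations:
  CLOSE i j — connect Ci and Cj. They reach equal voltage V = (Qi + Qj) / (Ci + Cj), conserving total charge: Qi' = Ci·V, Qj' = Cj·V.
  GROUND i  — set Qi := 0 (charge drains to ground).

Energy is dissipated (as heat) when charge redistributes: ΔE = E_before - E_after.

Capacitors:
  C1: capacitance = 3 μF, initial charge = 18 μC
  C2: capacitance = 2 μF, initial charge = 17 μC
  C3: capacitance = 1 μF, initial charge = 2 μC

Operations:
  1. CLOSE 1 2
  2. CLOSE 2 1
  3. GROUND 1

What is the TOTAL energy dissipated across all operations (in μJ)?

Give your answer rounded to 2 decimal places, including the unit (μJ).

Initial: C1(3μF, Q=18μC, V=6.00V), C2(2μF, Q=17μC, V=8.50V), C3(1μF, Q=2μC, V=2.00V)
Op 1: CLOSE 1-2: Q_total=35.00, C_total=5.00, V=7.00; Q1=21.00, Q2=14.00; dissipated=3.750
Op 2: CLOSE 2-1: Q_total=35.00, C_total=5.00, V=7.00; Q2=14.00, Q1=21.00; dissipated=0.000
Op 3: GROUND 1: Q1=0; energy lost=73.500
Total dissipated: 77.250 μJ

Answer: 77.25 μJ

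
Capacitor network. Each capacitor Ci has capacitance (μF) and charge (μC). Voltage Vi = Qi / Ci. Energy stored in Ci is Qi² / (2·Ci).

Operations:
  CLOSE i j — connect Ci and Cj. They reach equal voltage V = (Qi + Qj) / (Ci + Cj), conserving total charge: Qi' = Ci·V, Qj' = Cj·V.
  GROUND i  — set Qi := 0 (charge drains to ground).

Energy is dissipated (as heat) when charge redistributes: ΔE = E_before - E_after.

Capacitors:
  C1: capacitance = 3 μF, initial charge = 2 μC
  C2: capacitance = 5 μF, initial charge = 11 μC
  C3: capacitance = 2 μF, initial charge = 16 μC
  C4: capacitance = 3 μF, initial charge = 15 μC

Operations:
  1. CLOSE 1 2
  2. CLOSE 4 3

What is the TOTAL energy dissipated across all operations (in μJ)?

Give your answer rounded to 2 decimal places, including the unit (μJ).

Initial: C1(3μF, Q=2μC, V=0.67V), C2(5μF, Q=11μC, V=2.20V), C3(2μF, Q=16μC, V=8.00V), C4(3μF, Q=15μC, V=5.00V)
Op 1: CLOSE 1-2: Q_total=13.00, C_total=8.00, V=1.62; Q1=4.88, Q2=8.12; dissipated=2.204
Op 2: CLOSE 4-3: Q_total=31.00, C_total=5.00, V=6.20; Q4=18.60, Q3=12.40; dissipated=5.400
Total dissipated: 7.604 μJ

Answer: 7.60 μJ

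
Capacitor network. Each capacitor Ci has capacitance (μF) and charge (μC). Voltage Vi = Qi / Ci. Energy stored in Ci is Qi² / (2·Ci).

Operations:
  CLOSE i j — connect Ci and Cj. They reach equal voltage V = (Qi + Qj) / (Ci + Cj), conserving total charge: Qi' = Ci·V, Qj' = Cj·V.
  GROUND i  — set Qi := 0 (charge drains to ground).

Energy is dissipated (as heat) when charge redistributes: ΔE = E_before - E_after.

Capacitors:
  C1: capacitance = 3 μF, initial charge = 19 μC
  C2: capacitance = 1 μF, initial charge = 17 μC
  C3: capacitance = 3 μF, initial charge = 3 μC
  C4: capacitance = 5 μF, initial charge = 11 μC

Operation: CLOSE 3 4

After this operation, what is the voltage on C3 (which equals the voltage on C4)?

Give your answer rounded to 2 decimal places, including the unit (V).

Answer: 1.75 V

Derivation:
Initial: C1(3μF, Q=19μC, V=6.33V), C2(1μF, Q=17μC, V=17.00V), C3(3μF, Q=3μC, V=1.00V), C4(5μF, Q=11μC, V=2.20V)
Op 1: CLOSE 3-4: Q_total=14.00, C_total=8.00, V=1.75; Q3=5.25, Q4=8.75; dissipated=1.350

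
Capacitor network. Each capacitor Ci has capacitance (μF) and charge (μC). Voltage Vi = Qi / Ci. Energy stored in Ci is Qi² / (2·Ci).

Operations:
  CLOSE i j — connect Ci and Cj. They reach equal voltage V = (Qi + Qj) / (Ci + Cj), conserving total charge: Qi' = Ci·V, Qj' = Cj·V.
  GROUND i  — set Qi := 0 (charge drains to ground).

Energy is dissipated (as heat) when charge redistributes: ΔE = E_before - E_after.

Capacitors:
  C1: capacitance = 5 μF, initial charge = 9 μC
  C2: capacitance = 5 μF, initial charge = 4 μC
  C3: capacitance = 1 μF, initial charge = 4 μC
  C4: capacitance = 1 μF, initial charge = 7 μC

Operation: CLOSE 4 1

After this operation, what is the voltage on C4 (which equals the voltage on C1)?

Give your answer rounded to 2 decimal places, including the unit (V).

Answer: 2.67 V

Derivation:
Initial: C1(5μF, Q=9μC, V=1.80V), C2(5μF, Q=4μC, V=0.80V), C3(1μF, Q=4μC, V=4.00V), C4(1μF, Q=7μC, V=7.00V)
Op 1: CLOSE 4-1: Q_total=16.00, C_total=6.00, V=2.67; Q4=2.67, Q1=13.33; dissipated=11.267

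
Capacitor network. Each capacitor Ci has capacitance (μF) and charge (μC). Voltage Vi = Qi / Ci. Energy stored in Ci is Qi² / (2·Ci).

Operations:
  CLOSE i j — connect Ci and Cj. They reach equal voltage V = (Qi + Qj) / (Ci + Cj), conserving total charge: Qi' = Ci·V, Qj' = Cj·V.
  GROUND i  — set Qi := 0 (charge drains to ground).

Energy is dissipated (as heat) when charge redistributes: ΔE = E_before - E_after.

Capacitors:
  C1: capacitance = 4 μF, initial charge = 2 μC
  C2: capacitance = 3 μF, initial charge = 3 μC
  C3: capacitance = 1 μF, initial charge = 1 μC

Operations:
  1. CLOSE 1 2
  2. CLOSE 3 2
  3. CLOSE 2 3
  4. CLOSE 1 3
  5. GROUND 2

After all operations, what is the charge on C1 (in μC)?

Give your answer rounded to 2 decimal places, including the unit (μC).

Answer: 2.91 μC

Derivation:
Initial: C1(4μF, Q=2μC, V=0.50V), C2(3μF, Q=3μC, V=1.00V), C3(1μF, Q=1μC, V=1.00V)
Op 1: CLOSE 1-2: Q_total=5.00, C_total=7.00, V=0.71; Q1=2.86, Q2=2.14; dissipated=0.214
Op 2: CLOSE 3-2: Q_total=3.14, C_total=4.00, V=0.79; Q3=0.79, Q2=2.36; dissipated=0.031
Op 3: CLOSE 2-3: Q_total=3.14, C_total=4.00, V=0.79; Q2=2.36, Q3=0.79; dissipated=0.000
Op 4: CLOSE 1-3: Q_total=3.64, C_total=5.00, V=0.73; Q1=2.91, Q3=0.73; dissipated=0.002
Op 5: GROUND 2: Q2=0; energy lost=0.926
Final charges: Q1=2.91, Q2=0.00, Q3=0.73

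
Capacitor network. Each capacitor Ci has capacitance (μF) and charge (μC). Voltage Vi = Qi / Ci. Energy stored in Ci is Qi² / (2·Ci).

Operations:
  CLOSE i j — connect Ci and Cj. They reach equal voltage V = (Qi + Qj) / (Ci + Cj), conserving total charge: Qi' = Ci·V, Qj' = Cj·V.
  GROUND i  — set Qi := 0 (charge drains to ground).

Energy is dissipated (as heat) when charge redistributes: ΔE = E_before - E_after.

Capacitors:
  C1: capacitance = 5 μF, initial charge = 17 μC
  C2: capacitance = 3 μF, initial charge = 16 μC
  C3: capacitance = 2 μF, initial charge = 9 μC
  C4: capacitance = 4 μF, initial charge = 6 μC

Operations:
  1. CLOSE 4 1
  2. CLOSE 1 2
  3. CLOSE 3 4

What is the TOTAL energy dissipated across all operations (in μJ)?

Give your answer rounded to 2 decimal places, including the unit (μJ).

Initial: C1(5μF, Q=17μC, V=3.40V), C2(3μF, Q=16μC, V=5.33V), C3(2μF, Q=9μC, V=4.50V), C4(4μF, Q=6μC, V=1.50V)
Op 1: CLOSE 4-1: Q_total=23.00, C_total=9.00, V=2.56; Q4=10.22, Q1=12.78; dissipated=4.011
Op 2: CLOSE 1-2: Q_total=28.78, C_total=8.00, V=3.60; Q1=17.99, Q2=10.79; dissipated=7.234
Op 3: CLOSE 3-4: Q_total=19.22, C_total=6.00, V=3.20; Q3=6.41, Q4=12.81; dissipated=2.521
Total dissipated: 13.765 μJ

Answer: 13.77 μJ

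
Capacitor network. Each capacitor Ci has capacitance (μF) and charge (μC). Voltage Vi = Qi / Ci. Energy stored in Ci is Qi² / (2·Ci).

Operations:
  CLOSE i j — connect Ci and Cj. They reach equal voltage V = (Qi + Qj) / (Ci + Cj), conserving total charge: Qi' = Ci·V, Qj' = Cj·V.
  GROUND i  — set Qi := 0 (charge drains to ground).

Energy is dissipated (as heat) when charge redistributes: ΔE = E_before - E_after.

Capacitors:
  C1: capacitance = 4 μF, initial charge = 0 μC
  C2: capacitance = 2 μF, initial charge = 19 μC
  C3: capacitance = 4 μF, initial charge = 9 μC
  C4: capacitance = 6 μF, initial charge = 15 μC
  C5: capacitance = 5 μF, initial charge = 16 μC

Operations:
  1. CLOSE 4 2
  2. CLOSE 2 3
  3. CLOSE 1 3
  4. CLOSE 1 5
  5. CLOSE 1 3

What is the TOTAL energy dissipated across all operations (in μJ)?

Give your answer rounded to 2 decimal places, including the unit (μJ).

Answer: 52.23 μJ

Derivation:
Initial: C1(4μF, Q=0μC, V=0.00V), C2(2μF, Q=19μC, V=9.50V), C3(4μF, Q=9μC, V=2.25V), C4(6μF, Q=15μC, V=2.50V), C5(5μF, Q=16μC, V=3.20V)
Op 1: CLOSE 4-2: Q_total=34.00, C_total=8.00, V=4.25; Q4=25.50, Q2=8.50; dissipated=36.750
Op 2: CLOSE 2-3: Q_total=17.50, C_total=6.00, V=2.92; Q2=5.83, Q3=11.67; dissipated=2.667
Op 3: CLOSE 1-3: Q_total=11.67, C_total=8.00, V=1.46; Q1=5.83, Q3=5.83; dissipated=8.507
Op 4: CLOSE 1-5: Q_total=21.83, C_total=9.00, V=2.43; Q1=9.70, Q5=12.13; dissipated=3.370
Op 5: CLOSE 1-3: Q_total=15.54, C_total=8.00, V=1.94; Q1=7.77, Q3=7.77; dissipated=0.936
Total dissipated: 52.230 μJ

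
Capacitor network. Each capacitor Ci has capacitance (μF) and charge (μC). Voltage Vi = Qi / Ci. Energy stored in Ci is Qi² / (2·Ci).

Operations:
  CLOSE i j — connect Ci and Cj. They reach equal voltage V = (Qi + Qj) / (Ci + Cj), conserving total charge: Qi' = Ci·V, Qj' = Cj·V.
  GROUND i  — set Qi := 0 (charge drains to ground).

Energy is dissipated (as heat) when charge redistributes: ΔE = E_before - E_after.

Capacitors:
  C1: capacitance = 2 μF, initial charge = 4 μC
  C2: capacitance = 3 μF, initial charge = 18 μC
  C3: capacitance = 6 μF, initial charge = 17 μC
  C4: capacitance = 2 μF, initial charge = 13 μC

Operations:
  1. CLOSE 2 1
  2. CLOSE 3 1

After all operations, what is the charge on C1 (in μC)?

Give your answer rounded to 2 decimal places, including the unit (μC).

Initial: C1(2μF, Q=4μC, V=2.00V), C2(3μF, Q=18μC, V=6.00V), C3(6μF, Q=17μC, V=2.83V), C4(2μF, Q=13μC, V=6.50V)
Op 1: CLOSE 2-1: Q_total=22.00, C_total=5.00, V=4.40; Q2=13.20, Q1=8.80; dissipated=9.600
Op 2: CLOSE 3-1: Q_total=25.80, C_total=8.00, V=3.23; Q3=19.35, Q1=6.45; dissipated=1.841
Final charges: Q1=6.45, Q2=13.20, Q3=19.35, Q4=13.00

Answer: 6.45 μC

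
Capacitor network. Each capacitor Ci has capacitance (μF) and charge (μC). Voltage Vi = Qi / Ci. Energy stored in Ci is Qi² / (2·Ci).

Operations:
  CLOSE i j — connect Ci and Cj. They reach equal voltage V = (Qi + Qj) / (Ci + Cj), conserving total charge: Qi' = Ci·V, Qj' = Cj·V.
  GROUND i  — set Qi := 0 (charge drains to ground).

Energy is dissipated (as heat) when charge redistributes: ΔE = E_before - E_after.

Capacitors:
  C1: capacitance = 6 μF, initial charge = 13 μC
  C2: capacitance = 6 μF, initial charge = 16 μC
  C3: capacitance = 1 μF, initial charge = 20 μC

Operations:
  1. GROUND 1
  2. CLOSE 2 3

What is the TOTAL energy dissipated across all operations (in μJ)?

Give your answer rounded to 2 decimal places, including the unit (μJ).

Answer: 142.85 μJ

Derivation:
Initial: C1(6μF, Q=13μC, V=2.17V), C2(6μF, Q=16μC, V=2.67V), C3(1μF, Q=20μC, V=20.00V)
Op 1: GROUND 1: Q1=0; energy lost=14.083
Op 2: CLOSE 2-3: Q_total=36.00, C_total=7.00, V=5.14; Q2=30.86, Q3=5.14; dissipated=128.762
Total dissipated: 142.845 μJ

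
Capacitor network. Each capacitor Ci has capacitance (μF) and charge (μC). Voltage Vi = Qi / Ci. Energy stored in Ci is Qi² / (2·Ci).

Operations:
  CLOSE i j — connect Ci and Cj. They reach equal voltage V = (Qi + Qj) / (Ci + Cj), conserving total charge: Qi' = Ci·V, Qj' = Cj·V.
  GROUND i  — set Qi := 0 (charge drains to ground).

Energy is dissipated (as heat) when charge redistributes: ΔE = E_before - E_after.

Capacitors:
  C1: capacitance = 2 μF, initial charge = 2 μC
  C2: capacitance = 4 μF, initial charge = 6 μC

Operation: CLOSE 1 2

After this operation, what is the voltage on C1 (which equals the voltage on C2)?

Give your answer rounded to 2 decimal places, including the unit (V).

Answer: 1.33 V

Derivation:
Initial: C1(2μF, Q=2μC, V=1.00V), C2(4μF, Q=6μC, V=1.50V)
Op 1: CLOSE 1-2: Q_total=8.00, C_total=6.00, V=1.33; Q1=2.67, Q2=5.33; dissipated=0.167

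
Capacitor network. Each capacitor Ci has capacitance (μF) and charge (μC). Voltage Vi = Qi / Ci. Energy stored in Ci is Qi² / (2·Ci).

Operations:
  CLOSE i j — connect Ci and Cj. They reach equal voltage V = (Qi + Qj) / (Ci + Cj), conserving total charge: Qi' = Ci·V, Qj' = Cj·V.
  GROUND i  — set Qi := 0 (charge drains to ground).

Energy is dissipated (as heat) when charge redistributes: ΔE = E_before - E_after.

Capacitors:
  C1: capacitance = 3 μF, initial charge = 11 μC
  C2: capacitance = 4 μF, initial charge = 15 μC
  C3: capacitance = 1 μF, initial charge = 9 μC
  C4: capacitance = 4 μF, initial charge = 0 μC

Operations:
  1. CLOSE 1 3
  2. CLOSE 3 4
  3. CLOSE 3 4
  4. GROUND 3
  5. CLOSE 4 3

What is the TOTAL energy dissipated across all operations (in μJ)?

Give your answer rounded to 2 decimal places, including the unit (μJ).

Answer: 21.57 μJ

Derivation:
Initial: C1(3μF, Q=11μC, V=3.67V), C2(4μF, Q=15μC, V=3.75V), C3(1μF, Q=9μC, V=9.00V), C4(4μF, Q=0μC, V=0.00V)
Op 1: CLOSE 1-3: Q_total=20.00, C_total=4.00, V=5.00; Q1=15.00, Q3=5.00; dissipated=10.667
Op 2: CLOSE 3-4: Q_total=5.00, C_total=5.00, V=1.00; Q3=1.00, Q4=4.00; dissipated=10.000
Op 3: CLOSE 3-4: Q_total=5.00, C_total=5.00, V=1.00; Q3=1.00, Q4=4.00; dissipated=0.000
Op 4: GROUND 3: Q3=0; energy lost=0.500
Op 5: CLOSE 4-3: Q_total=4.00, C_total=5.00, V=0.80; Q4=3.20, Q3=0.80; dissipated=0.400
Total dissipated: 21.567 μJ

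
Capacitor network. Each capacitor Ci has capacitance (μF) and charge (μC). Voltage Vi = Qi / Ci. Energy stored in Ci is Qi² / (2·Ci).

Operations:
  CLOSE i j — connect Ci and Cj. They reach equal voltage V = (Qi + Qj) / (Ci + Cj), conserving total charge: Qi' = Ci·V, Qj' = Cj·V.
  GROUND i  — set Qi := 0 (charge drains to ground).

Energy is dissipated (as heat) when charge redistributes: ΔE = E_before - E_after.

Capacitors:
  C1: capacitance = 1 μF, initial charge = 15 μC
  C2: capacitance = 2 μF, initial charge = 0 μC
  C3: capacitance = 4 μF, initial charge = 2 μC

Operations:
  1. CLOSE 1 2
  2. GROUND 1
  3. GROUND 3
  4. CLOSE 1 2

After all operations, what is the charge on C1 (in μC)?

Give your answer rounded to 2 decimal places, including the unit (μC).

Answer: 3.33 μC

Derivation:
Initial: C1(1μF, Q=15μC, V=15.00V), C2(2μF, Q=0μC, V=0.00V), C3(4μF, Q=2μC, V=0.50V)
Op 1: CLOSE 1-2: Q_total=15.00, C_total=3.00, V=5.00; Q1=5.00, Q2=10.00; dissipated=75.000
Op 2: GROUND 1: Q1=0; energy lost=12.500
Op 3: GROUND 3: Q3=0; energy lost=0.500
Op 4: CLOSE 1-2: Q_total=10.00, C_total=3.00, V=3.33; Q1=3.33, Q2=6.67; dissipated=8.333
Final charges: Q1=3.33, Q2=6.67, Q3=0.00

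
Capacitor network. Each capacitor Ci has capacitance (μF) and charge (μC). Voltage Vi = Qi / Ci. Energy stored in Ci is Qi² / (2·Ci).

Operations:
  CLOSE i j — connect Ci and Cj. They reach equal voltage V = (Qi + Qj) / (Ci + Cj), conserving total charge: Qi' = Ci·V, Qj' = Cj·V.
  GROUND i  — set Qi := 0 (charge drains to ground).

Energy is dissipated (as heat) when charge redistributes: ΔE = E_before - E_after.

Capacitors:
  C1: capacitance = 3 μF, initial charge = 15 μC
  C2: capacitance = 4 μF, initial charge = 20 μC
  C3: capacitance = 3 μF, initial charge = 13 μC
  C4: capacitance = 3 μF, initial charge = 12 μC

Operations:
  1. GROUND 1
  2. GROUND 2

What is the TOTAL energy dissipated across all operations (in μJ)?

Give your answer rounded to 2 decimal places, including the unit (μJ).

Initial: C1(3μF, Q=15μC, V=5.00V), C2(4μF, Q=20μC, V=5.00V), C3(3μF, Q=13μC, V=4.33V), C4(3μF, Q=12μC, V=4.00V)
Op 1: GROUND 1: Q1=0; energy lost=37.500
Op 2: GROUND 2: Q2=0; energy lost=50.000
Total dissipated: 87.500 μJ

Answer: 87.50 μJ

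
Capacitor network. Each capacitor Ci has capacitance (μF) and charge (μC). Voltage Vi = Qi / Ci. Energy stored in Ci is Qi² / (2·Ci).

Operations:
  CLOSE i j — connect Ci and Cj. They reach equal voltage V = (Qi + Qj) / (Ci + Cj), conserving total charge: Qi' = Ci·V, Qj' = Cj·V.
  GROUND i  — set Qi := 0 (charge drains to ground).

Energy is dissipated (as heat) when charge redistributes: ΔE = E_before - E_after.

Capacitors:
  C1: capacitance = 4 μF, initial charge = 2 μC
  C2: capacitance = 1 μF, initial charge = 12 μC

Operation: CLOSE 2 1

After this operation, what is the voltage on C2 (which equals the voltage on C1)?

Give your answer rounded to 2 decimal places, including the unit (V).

Answer: 2.80 V

Derivation:
Initial: C1(4μF, Q=2μC, V=0.50V), C2(1μF, Q=12μC, V=12.00V)
Op 1: CLOSE 2-1: Q_total=14.00, C_total=5.00, V=2.80; Q2=2.80, Q1=11.20; dissipated=52.900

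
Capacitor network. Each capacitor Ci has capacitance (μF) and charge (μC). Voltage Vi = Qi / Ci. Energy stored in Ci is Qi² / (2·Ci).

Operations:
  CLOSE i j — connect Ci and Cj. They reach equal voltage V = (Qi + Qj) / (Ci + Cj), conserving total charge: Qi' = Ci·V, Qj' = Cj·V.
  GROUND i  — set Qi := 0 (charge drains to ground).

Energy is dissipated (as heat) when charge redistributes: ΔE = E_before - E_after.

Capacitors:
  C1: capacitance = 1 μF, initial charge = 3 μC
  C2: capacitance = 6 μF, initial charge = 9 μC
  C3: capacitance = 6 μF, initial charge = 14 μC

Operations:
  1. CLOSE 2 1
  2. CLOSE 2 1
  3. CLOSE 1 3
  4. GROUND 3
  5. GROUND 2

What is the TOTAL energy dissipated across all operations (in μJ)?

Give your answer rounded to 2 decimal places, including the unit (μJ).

Answer: 25.06 μJ

Derivation:
Initial: C1(1μF, Q=3μC, V=3.00V), C2(6μF, Q=9μC, V=1.50V), C3(6μF, Q=14μC, V=2.33V)
Op 1: CLOSE 2-1: Q_total=12.00, C_total=7.00, V=1.71; Q2=10.29, Q1=1.71; dissipated=0.964
Op 2: CLOSE 2-1: Q_total=12.00, C_total=7.00, V=1.71; Q2=10.29, Q1=1.71; dissipated=0.000
Op 3: CLOSE 1-3: Q_total=15.71, C_total=7.00, V=2.24; Q1=2.24, Q3=13.47; dissipated=0.164
Op 4: GROUND 3: Q3=0; energy lost=15.119
Op 5: GROUND 2: Q2=0; energy lost=8.816
Total dissipated: 25.064 μJ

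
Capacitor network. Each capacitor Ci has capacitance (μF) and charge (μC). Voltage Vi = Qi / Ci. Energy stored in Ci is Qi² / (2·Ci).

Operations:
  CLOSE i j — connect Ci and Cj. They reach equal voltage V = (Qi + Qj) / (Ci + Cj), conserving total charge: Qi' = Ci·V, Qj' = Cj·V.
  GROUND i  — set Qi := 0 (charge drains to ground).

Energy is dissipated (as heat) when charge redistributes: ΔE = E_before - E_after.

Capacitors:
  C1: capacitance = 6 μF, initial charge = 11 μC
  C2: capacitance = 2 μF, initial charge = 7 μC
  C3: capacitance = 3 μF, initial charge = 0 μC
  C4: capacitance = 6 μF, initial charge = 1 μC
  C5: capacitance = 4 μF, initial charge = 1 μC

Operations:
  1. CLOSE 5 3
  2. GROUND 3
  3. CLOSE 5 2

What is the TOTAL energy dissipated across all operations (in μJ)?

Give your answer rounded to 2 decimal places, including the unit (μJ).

Answer: 7.60 μJ

Derivation:
Initial: C1(6μF, Q=11μC, V=1.83V), C2(2μF, Q=7μC, V=3.50V), C3(3μF, Q=0μC, V=0.00V), C4(6μF, Q=1μC, V=0.17V), C5(4μF, Q=1μC, V=0.25V)
Op 1: CLOSE 5-3: Q_total=1.00, C_total=7.00, V=0.14; Q5=0.57, Q3=0.43; dissipated=0.054
Op 2: GROUND 3: Q3=0; energy lost=0.031
Op 3: CLOSE 5-2: Q_total=7.57, C_total=6.00, V=1.26; Q5=5.05, Q2=2.52; dissipated=7.514
Total dissipated: 7.598 μJ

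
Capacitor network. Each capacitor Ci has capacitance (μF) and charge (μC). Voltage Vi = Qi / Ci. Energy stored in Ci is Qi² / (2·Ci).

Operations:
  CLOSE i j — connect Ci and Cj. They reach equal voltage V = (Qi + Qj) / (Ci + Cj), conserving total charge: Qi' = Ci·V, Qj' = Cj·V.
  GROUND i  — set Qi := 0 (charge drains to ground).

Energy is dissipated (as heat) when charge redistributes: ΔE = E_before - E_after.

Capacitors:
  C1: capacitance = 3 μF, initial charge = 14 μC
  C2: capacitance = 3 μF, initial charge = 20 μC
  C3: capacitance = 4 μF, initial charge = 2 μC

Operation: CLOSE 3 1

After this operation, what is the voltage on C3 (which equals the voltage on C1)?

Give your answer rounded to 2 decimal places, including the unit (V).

Initial: C1(3μF, Q=14μC, V=4.67V), C2(3μF, Q=20μC, V=6.67V), C3(4μF, Q=2μC, V=0.50V)
Op 1: CLOSE 3-1: Q_total=16.00, C_total=7.00, V=2.29; Q3=9.14, Q1=6.86; dissipated=14.881

Answer: 2.29 V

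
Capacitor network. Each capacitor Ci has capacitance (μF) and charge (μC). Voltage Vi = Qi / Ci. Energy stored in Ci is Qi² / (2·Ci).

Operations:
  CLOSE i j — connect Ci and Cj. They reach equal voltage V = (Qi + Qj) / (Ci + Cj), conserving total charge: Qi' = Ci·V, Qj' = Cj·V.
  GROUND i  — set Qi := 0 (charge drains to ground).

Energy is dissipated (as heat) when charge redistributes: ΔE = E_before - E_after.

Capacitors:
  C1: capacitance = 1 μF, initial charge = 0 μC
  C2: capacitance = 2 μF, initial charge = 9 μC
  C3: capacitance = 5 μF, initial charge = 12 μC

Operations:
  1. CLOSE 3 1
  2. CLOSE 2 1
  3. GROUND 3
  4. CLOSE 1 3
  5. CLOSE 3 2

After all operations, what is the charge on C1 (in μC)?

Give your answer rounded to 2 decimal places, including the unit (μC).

Initial: C1(1μF, Q=0μC, V=0.00V), C2(2μF, Q=9μC, V=4.50V), C3(5μF, Q=12μC, V=2.40V)
Op 1: CLOSE 3-1: Q_total=12.00, C_total=6.00, V=2.00; Q3=10.00, Q1=2.00; dissipated=2.400
Op 2: CLOSE 2-1: Q_total=11.00, C_total=3.00, V=3.67; Q2=7.33, Q1=3.67; dissipated=2.083
Op 3: GROUND 3: Q3=0; energy lost=10.000
Op 4: CLOSE 1-3: Q_total=3.67, C_total=6.00, V=0.61; Q1=0.61, Q3=3.06; dissipated=5.602
Op 5: CLOSE 3-2: Q_total=10.39, C_total=7.00, V=1.48; Q3=7.42, Q2=2.97; dissipated=6.669
Final charges: Q1=0.61, Q2=2.97, Q3=7.42

Answer: 0.61 μC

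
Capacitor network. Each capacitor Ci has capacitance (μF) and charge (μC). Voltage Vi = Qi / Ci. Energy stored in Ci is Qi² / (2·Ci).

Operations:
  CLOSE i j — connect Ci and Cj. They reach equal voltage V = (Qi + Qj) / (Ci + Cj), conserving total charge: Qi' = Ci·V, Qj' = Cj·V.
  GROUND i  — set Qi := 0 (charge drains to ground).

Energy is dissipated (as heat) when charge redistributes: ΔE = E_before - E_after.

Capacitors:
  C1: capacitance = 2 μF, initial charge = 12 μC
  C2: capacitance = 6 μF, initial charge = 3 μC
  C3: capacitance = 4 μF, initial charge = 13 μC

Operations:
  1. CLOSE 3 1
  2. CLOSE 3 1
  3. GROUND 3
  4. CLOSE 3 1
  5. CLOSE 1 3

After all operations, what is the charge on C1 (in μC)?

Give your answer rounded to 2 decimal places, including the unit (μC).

Answer: 2.78 μC

Derivation:
Initial: C1(2μF, Q=12μC, V=6.00V), C2(6μF, Q=3μC, V=0.50V), C3(4μF, Q=13μC, V=3.25V)
Op 1: CLOSE 3-1: Q_total=25.00, C_total=6.00, V=4.17; Q3=16.67, Q1=8.33; dissipated=5.042
Op 2: CLOSE 3-1: Q_total=25.00, C_total=6.00, V=4.17; Q3=16.67, Q1=8.33; dissipated=0.000
Op 3: GROUND 3: Q3=0; energy lost=34.722
Op 4: CLOSE 3-1: Q_total=8.33, C_total=6.00, V=1.39; Q3=5.56, Q1=2.78; dissipated=11.574
Op 5: CLOSE 1-3: Q_total=8.33, C_total=6.00, V=1.39; Q1=2.78, Q3=5.56; dissipated=0.000
Final charges: Q1=2.78, Q2=3.00, Q3=5.56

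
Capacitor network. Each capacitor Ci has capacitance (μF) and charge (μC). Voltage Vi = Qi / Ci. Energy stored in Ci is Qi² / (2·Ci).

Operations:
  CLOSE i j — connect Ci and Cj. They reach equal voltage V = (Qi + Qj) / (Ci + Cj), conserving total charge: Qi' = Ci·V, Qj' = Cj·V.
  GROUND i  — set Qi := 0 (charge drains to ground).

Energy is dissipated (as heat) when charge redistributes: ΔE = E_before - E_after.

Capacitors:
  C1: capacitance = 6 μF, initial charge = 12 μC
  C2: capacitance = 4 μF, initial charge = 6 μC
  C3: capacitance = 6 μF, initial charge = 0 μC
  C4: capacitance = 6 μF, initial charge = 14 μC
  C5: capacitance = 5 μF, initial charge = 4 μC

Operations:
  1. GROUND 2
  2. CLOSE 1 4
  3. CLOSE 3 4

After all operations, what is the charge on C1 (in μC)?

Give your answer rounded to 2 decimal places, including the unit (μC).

Answer: 13.00 μC

Derivation:
Initial: C1(6μF, Q=12μC, V=2.00V), C2(4μF, Q=6μC, V=1.50V), C3(6μF, Q=0μC, V=0.00V), C4(6μF, Q=14μC, V=2.33V), C5(5μF, Q=4μC, V=0.80V)
Op 1: GROUND 2: Q2=0; energy lost=4.500
Op 2: CLOSE 1-4: Q_total=26.00, C_total=12.00, V=2.17; Q1=13.00, Q4=13.00; dissipated=0.167
Op 3: CLOSE 3-4: Q_total=13.00, C_total=12.00, V=1.08; Q3=6.50, Q4=6.50; dissipated=7.042
Final charges: Q1=13.00, Q2=0.00, Q3=6.50, Q4=6.50, Q5=4.00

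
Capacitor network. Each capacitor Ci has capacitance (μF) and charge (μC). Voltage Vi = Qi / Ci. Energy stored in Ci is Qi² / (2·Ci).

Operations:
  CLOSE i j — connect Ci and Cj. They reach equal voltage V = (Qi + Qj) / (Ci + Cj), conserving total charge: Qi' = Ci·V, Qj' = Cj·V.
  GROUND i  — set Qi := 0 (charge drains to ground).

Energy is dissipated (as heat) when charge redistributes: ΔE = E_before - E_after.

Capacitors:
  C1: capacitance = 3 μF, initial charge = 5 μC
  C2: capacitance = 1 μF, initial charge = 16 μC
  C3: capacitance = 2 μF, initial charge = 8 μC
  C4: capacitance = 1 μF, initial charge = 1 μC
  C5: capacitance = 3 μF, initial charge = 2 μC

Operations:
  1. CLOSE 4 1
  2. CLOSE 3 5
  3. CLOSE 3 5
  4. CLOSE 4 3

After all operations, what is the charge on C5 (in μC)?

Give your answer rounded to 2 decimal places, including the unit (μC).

Answer: 6.00 μC

Derivation:
Initial: C1(3μF, Q=5μC, V=1.67V), C2(1μF, Q=16μC, V=16.00V), C3(2μF, Q=8μC, V=4.00V), C4(1μF, Q=1μC, V=1.00V), C5(3μF, Q=2μC, V=0.67V)
Op 1: CLOSE 4-1: Q_total=6.00, C_total=4.00, V=1.50; Q4=1.50, Q1=4.50; dissipated=0.167
Op 2: CLOSE 3-5: Q_total=10.00, C_total=5.00, V=2.00; Q3=4.00, Q5=6.00; dissipated=6.667
Op 3: CLOSE 3-5: Q_total=10.00, C_total=5.00, V=2.00; Q3=4.00, Q5=6.00; dissipated=0.000
Op 4: CLOSE 4-3: Q_total=5.50, C_total=3.00, V=1.83; Q4=1.83, Q3=3.67; dissipated=0.083
Final charges: Q1=4.50, Q2=16.00, Q3=3.67, Q4=1.83, Q5=6.00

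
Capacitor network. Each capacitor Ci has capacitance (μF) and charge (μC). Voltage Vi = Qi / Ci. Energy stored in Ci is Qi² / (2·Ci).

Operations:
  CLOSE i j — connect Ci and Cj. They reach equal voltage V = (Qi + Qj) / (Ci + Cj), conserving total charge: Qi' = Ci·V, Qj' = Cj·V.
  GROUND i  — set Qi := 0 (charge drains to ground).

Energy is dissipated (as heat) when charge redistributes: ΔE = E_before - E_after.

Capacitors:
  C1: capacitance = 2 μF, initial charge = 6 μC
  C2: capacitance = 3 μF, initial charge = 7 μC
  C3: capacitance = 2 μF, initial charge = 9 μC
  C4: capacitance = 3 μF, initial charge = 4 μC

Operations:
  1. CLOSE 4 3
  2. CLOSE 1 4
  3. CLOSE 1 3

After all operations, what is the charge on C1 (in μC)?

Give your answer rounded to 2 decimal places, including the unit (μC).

Initial: C1(2μF, Q=6μC, V=3.00V), C2(3μF, Q=7μC, V=2.33V), C3(2μF, Q=9μC, V=4.50V), C4(3μF, Q=4μC, V=1.33V)
Op 1: CLOSE 4-3: Q_total=13.00, C_total=5.00, V=2.60; Q4=7.80, Q3=5.20; dissipated=6.017
Op 2: CLOSE 1-4: Q_total=13.80, C_total=5.00, V=2.76; Q1=5.52, Q4=8.28; dissipated=0.096
Op 3: CLOSE 1-3: Q_total=10.72, C_total=4.00, V=2.68; Q1=5.36, Q3=5.36; dissipated=0.013
Final charges: Q1=5.36, Q2=7.00, Q3=5.36, Q4=8.28

Answer: 5.36 μC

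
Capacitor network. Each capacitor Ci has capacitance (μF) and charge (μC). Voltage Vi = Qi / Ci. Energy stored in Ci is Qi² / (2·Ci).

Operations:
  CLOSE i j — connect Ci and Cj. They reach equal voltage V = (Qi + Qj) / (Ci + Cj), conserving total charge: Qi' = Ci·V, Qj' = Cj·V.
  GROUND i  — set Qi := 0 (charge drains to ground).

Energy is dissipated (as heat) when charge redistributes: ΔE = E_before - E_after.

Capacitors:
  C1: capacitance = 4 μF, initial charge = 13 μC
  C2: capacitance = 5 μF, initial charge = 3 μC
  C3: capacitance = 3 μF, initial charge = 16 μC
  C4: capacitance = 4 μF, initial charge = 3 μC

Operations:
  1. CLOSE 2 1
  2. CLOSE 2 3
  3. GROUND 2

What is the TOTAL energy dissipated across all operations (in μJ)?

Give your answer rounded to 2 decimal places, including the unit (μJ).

Answer: 43.85 μJ

Derivation:
Initial: C1(4μF, Q=13μC, V=3.25V), C2(5μF, Q=3μC, V=0.60V), C3(3μF, Q=16μC, V=5.33V), C4(4μF, Q=3μC, V=0.75V)
Op 1: CLOSE 2-1: Q_total=16.00, C_total=9.00, V=1.78; Q2=8.89, Q1=7.11; dissipated=7.803
Op 2: CLOSE 2-3: Q_total=24.89, C_total=8.00, V=3.11; Q2=15.56, Q3=9.33; dissipated=11.852
Op 3: GROUND 2: Q2=0; energy lost=24.198
Total dissipated: 43.852 μJ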